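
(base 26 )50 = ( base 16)82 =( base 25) 55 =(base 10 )130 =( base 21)64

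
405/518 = 405/518=0.78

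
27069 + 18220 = 45289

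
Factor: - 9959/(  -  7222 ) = 433/314  =  2^( - 1)*157^( - 1)*433^1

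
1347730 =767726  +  580004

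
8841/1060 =8841/1060 = 8.34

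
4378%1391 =205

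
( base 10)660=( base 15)2e0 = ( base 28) ng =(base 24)13c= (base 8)1224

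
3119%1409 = 301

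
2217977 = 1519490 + 698487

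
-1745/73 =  - 1745/73 = - 23.90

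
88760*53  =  4704280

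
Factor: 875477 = 875477^1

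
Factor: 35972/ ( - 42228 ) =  - 3^( - 3)*23^1 =- 23/27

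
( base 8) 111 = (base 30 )2d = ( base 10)73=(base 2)1001001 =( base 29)2F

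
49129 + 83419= 132548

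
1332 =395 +937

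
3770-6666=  - 2896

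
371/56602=53/8086= 0.01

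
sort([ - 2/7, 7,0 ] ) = [  -  2/7, 0, 7]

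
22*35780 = 787160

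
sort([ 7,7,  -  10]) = [ - 10,7,7 ]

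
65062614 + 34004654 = 99067268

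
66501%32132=2237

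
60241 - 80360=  - 20119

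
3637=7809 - 4172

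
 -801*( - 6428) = 5148828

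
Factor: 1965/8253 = 5/21 =3^( - 1 )*5^1*7^ ( - 1)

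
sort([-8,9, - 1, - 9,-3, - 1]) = [-9,-8 , - 3 , - 1,-1,9 ] 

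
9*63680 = 573120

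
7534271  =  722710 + 6811561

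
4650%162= 114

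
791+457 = 1248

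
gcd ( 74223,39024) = 9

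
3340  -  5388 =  - 2048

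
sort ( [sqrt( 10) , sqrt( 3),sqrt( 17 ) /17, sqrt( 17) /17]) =[sqrt(17 )/17, sqrt( 17) /17,sqrt( 3), sqrt( 10 )]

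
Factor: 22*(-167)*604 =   -  2219096 = - 2^3*11^1*151^1*167^1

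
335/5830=67/1166 = 0.06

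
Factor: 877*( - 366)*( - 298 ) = 2^2*3^1*61^1*149^1*877^1 = 95652636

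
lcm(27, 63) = 189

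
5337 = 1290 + 4047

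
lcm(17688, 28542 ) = 1255848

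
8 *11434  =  91472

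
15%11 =4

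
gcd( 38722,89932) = 2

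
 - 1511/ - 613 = 1511/613 = 2.46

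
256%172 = 84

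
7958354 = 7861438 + 96916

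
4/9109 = 4/9109 = 0.00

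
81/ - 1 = -81 + 0/1 = - 81.00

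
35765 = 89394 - 53629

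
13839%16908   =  13839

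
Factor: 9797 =97^1*101^1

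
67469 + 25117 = 92586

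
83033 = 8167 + 74866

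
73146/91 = 73146/91 = 803.80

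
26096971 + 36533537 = 62630508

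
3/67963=3/67963=0.00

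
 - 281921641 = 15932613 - 297854254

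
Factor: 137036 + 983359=1120395  =  3^1*5^1*113^1*661^1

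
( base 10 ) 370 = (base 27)DJ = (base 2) 101110010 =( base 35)ak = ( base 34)au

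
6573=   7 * 939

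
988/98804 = 247/24701 = 0.01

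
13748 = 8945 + 4803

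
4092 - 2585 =1507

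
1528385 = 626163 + 902222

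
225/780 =15/52 = 0.29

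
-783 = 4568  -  5351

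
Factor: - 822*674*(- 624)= 345713472 = 2^6*3^2*13^1*137^1*337^1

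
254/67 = 3 + 53/67= 3.79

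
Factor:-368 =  - 2^4*23^1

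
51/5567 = 51/5567 = 0.01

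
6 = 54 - 48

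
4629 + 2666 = 7295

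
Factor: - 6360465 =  - 3^1 * 5^1*17^1*24943^1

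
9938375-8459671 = 1478704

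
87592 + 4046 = 91638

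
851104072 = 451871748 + 399232324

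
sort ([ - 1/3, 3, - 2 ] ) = [ - 2 ,-1/3, 3] 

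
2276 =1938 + 338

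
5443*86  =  468098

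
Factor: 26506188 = 2^2*3^2 * 139^1 * 5297^1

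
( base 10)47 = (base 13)38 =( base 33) 1E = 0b101111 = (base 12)3b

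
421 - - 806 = 1227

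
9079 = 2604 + 6475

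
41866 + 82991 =124857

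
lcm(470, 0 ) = 0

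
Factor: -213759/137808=  -  273/176= - 2^(-4)*3^1*7^1*11^ ( - 1) * 13^1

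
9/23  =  9/23 = 0.39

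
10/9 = 10/9 = 1.11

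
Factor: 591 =3^1*197^1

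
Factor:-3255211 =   -  17^1*419^1* 457^1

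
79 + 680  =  759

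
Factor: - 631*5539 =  - 3495109=-29^1*191^1*631^1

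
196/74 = 98/37 = 2.65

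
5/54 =5/54=0.09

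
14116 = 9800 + 4316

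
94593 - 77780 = 16813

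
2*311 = 622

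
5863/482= 12 + 79/482= 12.16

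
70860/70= 1012  +  2/7=1012.29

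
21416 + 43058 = 64474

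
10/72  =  5/36 = 0.14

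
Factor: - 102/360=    - 17/60 =- 2^(-2)* 3^( - 1)*5^( - 1)*17^1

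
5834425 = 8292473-2458048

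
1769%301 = 264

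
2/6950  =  1/3475=   0.00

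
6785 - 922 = 5863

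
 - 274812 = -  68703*4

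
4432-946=3486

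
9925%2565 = 2230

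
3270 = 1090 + 2180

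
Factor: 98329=7^1*11^1*1277^1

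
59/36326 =59/36326 = 0.00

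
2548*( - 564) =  -1437072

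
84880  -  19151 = 65729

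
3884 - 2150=1734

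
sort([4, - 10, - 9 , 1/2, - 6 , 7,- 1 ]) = [ - 10, - 9, - 6, - 1,1/2, 4, 7 ]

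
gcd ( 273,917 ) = 7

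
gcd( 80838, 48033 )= 81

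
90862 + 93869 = 184731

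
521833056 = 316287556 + 205545500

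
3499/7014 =3499/7014 = 0.50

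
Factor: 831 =3^1*277^1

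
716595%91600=75395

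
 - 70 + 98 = 28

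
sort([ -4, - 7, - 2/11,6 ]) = [ - 7, - 4, - 2/11,6]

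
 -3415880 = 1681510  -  5097390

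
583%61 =34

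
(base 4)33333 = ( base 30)143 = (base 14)531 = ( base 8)1777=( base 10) 1023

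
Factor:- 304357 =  - 304357^1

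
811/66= 811/66= 12.29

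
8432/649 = 8432/649 = 12.99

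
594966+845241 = 1440207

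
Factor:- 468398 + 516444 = 48046 = 2^1*24023^1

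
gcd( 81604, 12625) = 1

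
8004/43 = 8004/43  =  186.14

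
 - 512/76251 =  -512/76251 = -0.01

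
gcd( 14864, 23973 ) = 1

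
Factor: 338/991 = 2^1 *13^2 * 991^( - 1) 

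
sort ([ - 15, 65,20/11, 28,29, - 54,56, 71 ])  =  [-54, - 15,20/11, 28,  29,56,65,71 ]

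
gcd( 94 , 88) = 2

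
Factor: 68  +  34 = 102= 2^1*3^1*17^1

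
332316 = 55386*6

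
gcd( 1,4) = 1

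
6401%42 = 17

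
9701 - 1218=8483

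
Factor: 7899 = 3^1 * 2633^1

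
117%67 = 50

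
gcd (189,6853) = 7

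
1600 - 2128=-528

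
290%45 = 20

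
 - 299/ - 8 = 299/8 = 37.38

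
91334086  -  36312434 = 55021652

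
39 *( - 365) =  - 14235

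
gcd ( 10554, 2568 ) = 6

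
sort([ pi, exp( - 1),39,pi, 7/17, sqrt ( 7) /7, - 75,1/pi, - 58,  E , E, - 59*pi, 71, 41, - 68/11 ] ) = [ -59*pi, - 75, - 58 ,-68/11, 1/pi, exp ( - 1 ), sqrt( 7 ) /7, 7/17, E, E, pi,pi,39,41,71 ] 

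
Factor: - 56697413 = -1163^1*48751^1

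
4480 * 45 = 201600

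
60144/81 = 742+14/27 =742.52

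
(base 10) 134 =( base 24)5e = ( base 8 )206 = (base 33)42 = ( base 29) 4I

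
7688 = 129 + 7559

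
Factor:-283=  - 283^1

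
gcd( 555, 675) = 15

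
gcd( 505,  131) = 1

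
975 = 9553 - 8578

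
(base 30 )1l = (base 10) 51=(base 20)2b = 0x33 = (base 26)1p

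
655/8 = 655/8 = 81.88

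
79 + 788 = 867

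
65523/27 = 2426 + 7/9= 2426.78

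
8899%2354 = 1837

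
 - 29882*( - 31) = 926342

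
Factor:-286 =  - 2^1*11^1*13^1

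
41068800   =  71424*575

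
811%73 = 8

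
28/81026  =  14/40513 =0.00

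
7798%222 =28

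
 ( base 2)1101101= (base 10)109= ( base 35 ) 34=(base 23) 4h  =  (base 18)61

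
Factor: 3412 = 2^2 * 853^1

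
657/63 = 10+3/7 = 10.43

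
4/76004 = 1/19001 = 0.00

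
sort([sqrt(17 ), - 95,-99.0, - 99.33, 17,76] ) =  [ -99.33,-99.0,-95 , sqrt(17), 17, 76]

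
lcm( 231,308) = 924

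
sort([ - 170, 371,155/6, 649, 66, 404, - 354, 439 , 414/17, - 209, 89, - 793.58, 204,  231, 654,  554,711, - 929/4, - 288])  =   [ - 793.58,-354, - 288,-929/4 , - 209, - 170, 414/17, 155/6, 66,89, 204,231,371, 404, 439 , 554,649, 654, 711]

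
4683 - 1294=3389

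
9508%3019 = 451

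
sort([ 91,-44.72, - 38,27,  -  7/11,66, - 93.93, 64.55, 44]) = [- 93.93, - 44.72, - 38,  -  7/11,27,44 , 64.55,66,91 ]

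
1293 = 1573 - 280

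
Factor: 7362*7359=54176958 = 2^1*3^3*11^1*223^1*409^1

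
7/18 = 7/18 = 0.39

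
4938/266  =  18 + 75/133 = 18.56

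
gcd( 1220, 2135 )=305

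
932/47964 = 233/11991=0.02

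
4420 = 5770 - 1350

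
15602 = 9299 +6303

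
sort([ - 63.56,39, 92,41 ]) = [-63.56, 39,  41,92 ]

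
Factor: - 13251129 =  - 3^1*4417043^1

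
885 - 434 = 451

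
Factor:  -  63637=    - 7^1*9091^1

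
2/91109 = 2/91109 = 0.00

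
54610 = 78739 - 24129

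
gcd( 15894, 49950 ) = 18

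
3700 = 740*5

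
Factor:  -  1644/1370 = -6/5 = -  2^1*3^1*5^( - 1 ) 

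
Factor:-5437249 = -19^1*286171^1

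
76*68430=5200680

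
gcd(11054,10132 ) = 2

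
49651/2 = 49651/2 = 24825.50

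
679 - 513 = 166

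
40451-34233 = 6218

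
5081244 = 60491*84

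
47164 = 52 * 907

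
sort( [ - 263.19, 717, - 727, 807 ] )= [-727,-263.19,717 , 807] 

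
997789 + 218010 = 1215799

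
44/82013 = 44/82013 = 0.00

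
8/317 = 8/317 = 0.03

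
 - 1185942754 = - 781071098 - 404871656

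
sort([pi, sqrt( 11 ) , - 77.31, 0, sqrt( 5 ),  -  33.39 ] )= [ -77.31, - 33.39,0,sqrt( 5),pi,sqrt( 11) ]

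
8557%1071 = 1060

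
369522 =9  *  41058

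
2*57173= 114346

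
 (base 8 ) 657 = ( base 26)gf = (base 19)13D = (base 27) fq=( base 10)431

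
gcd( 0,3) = 3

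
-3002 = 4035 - 7037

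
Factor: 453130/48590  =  43^( - 1)*401^1   =  401/43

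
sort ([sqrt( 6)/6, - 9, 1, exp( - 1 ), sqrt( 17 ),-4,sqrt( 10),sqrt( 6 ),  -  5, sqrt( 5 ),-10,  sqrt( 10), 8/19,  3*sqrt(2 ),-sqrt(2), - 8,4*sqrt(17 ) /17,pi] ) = [ - 10,-9,-8 , - 5, - 4, - sqrt(2),exp( - 1), sqrt ( 6)/6, 8/19, 4*sqrt( 17) /17, 1, sqrt (5 ), sqrt (6 ), pi, sqrt(10 ),  sqrt(10),sqrt(17 ),3*sqrt ( 2 )]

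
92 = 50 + 42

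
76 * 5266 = 400216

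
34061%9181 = 6518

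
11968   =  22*544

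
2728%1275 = 178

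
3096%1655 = 1441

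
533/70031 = 41/5387 = 0.01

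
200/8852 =50/2213 = 0.02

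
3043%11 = 7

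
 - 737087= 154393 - 891480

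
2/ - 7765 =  - 1  +  7763/7765 = - 0.00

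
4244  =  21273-17029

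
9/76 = 9/76 = 0.12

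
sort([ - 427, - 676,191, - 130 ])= [-676, - 427, - 130, 191]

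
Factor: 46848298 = 2^1*7^1 *3346307^1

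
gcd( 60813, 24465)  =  699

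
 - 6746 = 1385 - 8131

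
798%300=198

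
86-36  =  50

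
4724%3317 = 1407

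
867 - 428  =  439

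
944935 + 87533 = 1032468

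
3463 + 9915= 13378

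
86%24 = 14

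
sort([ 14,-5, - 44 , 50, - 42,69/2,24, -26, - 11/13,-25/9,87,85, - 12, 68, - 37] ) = [ - 44,-42, - 37 ,- 26, - 12, - 5,- 25/9, - 11/13,14, 24,69/2, 50, 68,85, 87]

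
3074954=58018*53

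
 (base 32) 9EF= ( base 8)22717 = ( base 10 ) 9679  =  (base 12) 5727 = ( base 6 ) 112451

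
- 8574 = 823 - 9397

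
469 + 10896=11365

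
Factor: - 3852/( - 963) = 4 = 2^2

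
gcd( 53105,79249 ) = 817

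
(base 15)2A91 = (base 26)DDA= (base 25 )efb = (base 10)9136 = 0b10001110110000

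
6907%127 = 49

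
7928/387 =20 + 188/387  =  20.49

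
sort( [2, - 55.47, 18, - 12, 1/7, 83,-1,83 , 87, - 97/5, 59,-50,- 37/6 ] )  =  [ - 55.47,-50, - 97/5, - 12, - 37/6,-1  ,  1/7, 2, 18, 59,83,  83 , 87 ]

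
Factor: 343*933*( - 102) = - 2^1*3^2*7^3*17^1*311^1 = -  32641938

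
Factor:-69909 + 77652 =3^1 * 29^1*89^1=   7743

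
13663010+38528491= 52191501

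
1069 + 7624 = 8693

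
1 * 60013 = 60013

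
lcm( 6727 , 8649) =60543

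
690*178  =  122820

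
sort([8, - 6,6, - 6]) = [ - 6 ,-6,  6, 8]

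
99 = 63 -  - 36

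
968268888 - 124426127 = 843842761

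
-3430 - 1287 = -4717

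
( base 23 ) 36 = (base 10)75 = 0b1001011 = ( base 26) 2N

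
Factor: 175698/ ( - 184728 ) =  - 681/716 = -2^( -2) * 3^1*  179^( - 1) * 227^1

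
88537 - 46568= 41969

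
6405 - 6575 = -170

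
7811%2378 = 677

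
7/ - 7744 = - 7/7744 = - 0.00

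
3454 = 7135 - 3681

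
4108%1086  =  850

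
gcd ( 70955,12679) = 1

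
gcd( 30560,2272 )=32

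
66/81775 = 66/81775 = 0.00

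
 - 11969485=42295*( - 283) 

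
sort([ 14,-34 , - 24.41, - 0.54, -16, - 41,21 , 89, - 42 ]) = [ - 42, - 41, - 34, - 24.41, - 16,-0.54,14,21,89 ] 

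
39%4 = 3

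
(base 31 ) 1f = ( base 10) 46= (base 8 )56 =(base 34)1C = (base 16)2e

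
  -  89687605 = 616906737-706594342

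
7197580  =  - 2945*(-2444 ) 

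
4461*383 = 1708563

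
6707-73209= -66502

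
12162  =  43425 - 31263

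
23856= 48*497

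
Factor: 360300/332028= 30025/27669 = 3^(  -  1) * 5^2 * 23^( -1)*401^(-1)*1201^1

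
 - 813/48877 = -813/48877=- 0.02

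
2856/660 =238/55 =4.33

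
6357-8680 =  - 2323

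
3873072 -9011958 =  - 5138886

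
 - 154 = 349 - 503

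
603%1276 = 603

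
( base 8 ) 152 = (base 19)5B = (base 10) 106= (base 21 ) 51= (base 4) 1222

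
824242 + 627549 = 1451791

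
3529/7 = 3529/7  =  504.14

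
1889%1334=555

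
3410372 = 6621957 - 3211585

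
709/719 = 709/719 = 0.99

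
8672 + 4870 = 13542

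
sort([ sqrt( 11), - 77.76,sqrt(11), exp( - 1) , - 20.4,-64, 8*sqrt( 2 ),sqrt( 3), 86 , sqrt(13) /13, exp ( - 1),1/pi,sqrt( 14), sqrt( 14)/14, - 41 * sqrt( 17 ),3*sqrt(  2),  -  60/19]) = [ - 41*sqrt(17), - 77.76,  -  64, - 20.4,  -  60/19,sqrt( 14 ) /14,sqrt(13 ) /13,1/pi,exp( - 1 ),exp( - 1 ), sqrt( 3 ), sqrt(11),sqrt(11), sqrt (14), 3*sqrt( 2), 8*sqrt( 2) , 86]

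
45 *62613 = 2817585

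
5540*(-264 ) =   -  1462560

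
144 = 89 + 55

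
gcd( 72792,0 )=72792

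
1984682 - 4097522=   -  2112840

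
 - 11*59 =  - 649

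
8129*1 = 8129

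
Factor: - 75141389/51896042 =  - 2^( - 1) *11^( - 1 )*829^1 * 90641^1*2358911^(-1) 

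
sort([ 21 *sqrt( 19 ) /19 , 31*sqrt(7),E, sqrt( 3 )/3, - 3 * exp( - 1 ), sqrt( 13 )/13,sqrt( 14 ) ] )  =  [ - 3*exp(-1), sqrt ( 13 ) /13, sqrt(3)/3,  E,sqrt(14 ), 21  *sqrt(19 ) /19,31*sqrt( 7)]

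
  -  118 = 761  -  879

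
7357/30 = 245 +7/30 = 245.23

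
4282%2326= 1956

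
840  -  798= 42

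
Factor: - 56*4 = -2^5*7^1 = -224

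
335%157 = 21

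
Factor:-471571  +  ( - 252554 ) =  - 724125 = -  3^1 * 5^3*1931^1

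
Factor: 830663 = 113^1*7351^1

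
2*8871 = 17742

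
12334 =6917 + 5417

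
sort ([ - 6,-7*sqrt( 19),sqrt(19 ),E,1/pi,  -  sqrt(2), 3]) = [-7*sqrt(19), - 6 , - sqrt( 2 ) , 1/pi,E, 3,sqrt(19 ) ]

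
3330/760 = 4 + 29/76 = 4.38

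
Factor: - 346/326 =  - 173/163   =  - 163^( - 1)*173^1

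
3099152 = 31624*98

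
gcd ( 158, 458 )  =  2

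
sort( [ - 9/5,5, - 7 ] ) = [ - 7, - 9/5,5 ]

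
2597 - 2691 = -94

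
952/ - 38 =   -  476/19 = -  25.05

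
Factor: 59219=59219^1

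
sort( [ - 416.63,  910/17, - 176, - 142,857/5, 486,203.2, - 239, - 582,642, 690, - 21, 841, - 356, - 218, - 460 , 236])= [ - 582 , -460, - 416.63, - 356,  -  239, - 218, - 176, -142, - 21, 910/17 , 857/5,203.2, 236, 486,  642, 690 , 841] 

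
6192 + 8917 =15109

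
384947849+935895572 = 1320843421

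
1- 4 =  - 3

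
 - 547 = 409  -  956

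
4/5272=1/1318 = 0.00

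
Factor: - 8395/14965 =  -23/41 = - 23^1*41^( - 1)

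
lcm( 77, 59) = 4543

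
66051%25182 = 15687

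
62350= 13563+48787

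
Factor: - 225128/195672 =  - 107/93 = - 3^(-1)*31^( - 1 )*107^1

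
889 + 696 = 1585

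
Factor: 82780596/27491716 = 3^3*7^( - 1 )*23^(  -  1 ) * 42689^( - 1 )*766487^1 = 20695149/6872929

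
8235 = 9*915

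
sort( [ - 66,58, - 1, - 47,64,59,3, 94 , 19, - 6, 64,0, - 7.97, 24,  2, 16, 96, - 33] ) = [ - 66, - 47, - 33,-7.97, - 6, - 1,0,  2,3,16,19,24,58, 59,64, 64, 94,96]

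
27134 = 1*27134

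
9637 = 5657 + 3980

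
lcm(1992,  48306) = 193224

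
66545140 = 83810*794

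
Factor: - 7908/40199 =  -2^2 * 3^1 * 61^( - 1)  =  - 12/61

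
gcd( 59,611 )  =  1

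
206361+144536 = 350897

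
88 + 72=160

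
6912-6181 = 731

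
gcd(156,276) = 12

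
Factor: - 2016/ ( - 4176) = 14/29 = 2^1*7^1*29^( - 1) 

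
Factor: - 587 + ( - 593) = -2^2*5^1*59^1 = -1180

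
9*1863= 16767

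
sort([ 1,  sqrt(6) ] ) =[ 1,sqrt(6) ]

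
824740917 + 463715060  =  1288455977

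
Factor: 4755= 3^1*5^1*317^1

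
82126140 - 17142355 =64983785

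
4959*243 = 1205037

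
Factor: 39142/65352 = 2^( - 2)*3^( - 1)*7^( - 1)*389^( - 1 )*19571^1  =  19571/32676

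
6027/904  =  6+ 603/904= 6.67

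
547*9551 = 5224397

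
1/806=1/806 = 0.00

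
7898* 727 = 5741846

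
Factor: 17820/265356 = 55/819 = 3^( - 2)*5^1*7^( - 1)* 11^1*13^( - 1)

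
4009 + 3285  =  7294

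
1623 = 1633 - 10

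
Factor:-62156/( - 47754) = 2^1 * 3^( - 2)*7^( - 1 ) * 41^1 = 82/63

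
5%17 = 5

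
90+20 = 110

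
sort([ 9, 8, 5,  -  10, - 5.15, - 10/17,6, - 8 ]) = [ - 10, - 8, - 5.15, -10/17 , 5,6, 8,9]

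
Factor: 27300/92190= 130/439 = 2^1*5^1*13^1 * 439^ (-1)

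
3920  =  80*49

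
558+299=857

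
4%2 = 0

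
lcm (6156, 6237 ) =474012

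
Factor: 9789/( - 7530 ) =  - 2^(- 1 )*5^( - 1) *13^1 = -13/10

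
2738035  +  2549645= 5287680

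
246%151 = 95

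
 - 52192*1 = -52192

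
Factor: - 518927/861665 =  - 5^( - 1 )*7^( - 2)*47^1*61^1*181^1 * 3517^( - 1 ) 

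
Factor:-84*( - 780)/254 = 32760/127 = 2^3*3^2*5^1*7^1*13^1*127^( - 1 )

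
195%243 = 195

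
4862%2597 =2265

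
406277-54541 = 351736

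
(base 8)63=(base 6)123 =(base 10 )51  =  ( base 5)201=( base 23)25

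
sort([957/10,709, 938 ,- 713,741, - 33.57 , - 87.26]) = [ - 713,  -  87.26, - 33.57, 957/10, 709,741, 938]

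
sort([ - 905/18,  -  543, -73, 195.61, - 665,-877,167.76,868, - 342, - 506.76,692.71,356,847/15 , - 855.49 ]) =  [ - 877, - 855.49, - 665, - 543, - 506.76,  -  342, - 73, - 905/18, 847/15,167.76,195.61,356, 692.71,868] 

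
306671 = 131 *2341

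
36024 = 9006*4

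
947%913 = 34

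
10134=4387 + 5747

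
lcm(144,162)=1296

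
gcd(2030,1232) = 14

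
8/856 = 1/107 = 0.01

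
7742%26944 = 7742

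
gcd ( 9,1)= 1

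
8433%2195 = 1848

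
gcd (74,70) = 2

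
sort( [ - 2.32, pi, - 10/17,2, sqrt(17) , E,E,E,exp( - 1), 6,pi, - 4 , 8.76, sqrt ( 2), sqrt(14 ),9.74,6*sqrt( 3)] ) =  [ -4 , - 2.32, - 10/17, exp( - 1), sqrt( 2 ), 2, E,E, E,pi,pi,sqrt( 14 ) , sqrt (17),6, 8.76, 9.74,6*sqrt( 3) ]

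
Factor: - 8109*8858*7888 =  - 566591269536=-2^5  *  3^2*17^2*29^1*43^1*53^1*103^1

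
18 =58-40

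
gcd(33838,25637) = 1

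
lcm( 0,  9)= 0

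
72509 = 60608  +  11901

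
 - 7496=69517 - 77013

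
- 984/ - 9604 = 246/2401=0.10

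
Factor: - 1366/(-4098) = 1/3 = 3^( - 1)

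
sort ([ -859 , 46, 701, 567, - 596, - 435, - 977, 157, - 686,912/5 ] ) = [ - 977, - 859,-686, - 596, - 435,46,157 , 912/5, 567,701 ] 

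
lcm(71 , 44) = 3124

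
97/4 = 97/4 = 24.25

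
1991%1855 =136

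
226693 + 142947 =369640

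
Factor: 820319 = 820319^1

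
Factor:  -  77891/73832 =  - 7081/6712 = - 2^( - 3)*73^1*97^1 *839^( - 1 )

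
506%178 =150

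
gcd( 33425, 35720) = 5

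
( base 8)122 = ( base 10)82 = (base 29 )2O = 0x52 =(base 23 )3D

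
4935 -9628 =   -  4693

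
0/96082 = 0=0.00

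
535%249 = 37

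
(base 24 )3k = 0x5c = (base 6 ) 232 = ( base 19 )4g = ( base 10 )92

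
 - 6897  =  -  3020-3877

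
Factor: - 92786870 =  - 2^1 * 5^1*11^1*167^1 * 5051^1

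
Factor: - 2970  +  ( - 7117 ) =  - 7^1 *11^1*131^1 = - 10087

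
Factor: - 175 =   -  5^2*7^1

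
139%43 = 10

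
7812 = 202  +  7610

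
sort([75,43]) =[ 43,75 ]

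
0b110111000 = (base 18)168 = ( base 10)440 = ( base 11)370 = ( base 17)18F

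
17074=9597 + 7477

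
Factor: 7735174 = 2^1*3867587^1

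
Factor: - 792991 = - 792991^1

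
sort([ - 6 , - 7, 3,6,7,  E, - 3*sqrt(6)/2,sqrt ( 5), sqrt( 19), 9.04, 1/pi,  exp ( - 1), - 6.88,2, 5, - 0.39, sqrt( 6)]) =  [  -  7, - 6.88, - 6, - 3*sqrt(6 ) /2 ,-0.39,  1/pi, exp( - 1), 2, sqrt(5),sqrt (6), E , 3, sqrt (19 ), 5, 6, 7,9.04]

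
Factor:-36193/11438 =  - 2^( - 1) *7^( - 1)*17^1*19^(-1 ) * 43^( - 1 )*2129^1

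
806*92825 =74816950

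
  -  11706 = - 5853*2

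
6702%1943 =873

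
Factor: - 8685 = - 3^2*5^1*193^1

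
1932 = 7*276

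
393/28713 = 131/9571 = 0.01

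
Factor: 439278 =2^1*3^1*7^1*10459^1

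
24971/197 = 126  +  149/197 = 126.76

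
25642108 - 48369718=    - 22727610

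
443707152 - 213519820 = 230187332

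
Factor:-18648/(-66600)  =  5^( - 2 )*7^1 = 7/25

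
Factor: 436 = 2^2*109^1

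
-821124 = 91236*(-9)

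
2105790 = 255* 8258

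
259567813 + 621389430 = 880957243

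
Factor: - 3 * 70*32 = - 6720 = - 2^6*3^1* 5^1*7^1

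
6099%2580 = 939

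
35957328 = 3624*9922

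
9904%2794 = 1522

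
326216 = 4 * 81554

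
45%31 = 14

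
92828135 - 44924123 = 47904012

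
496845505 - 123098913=373746592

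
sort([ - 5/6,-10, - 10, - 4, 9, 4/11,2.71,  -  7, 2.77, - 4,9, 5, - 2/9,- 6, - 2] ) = [ - 10, - 10, - 7, - 6, - 4,- 4, - 2, - 5/6, - 2/9,4/11,2.71, 2.77, 5, 9, 9 ]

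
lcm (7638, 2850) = 190950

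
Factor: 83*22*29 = 52954 = 2^1*11^1*29^1*83^1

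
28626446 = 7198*3977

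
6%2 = 0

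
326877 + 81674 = 408551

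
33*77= 2541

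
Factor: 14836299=3^1 * 107^1 * 46219^1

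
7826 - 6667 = 1159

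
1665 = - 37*( - 45)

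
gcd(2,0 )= 2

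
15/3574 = 15/3574  =  0.00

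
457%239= 218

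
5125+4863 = 9988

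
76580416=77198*992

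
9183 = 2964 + 6219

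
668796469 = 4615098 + 664181371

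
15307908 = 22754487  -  7446579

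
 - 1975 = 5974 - 7949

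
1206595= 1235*977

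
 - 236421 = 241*(  -  981 )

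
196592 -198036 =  - 1444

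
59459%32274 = 27185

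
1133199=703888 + 429311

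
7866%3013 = 1840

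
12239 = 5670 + 6569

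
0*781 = 0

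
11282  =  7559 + 3723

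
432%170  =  92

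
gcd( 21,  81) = 3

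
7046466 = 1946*3621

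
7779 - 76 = 7703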